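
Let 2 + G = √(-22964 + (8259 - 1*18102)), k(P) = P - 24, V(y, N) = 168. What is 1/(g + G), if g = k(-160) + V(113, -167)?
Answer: -18/33131 - I*√32807/33131 ≈ -0.0005433 - 0.005467*I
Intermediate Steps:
k(P) = -24 + P
g = -16 (g = (-24 - 160) + 168 = -184 + 168 = -16)
G = -2 + I*√32807 (G = -2 + √(-22964 + (8259 - 1*18102)) = -2 + √(-22964 + (8259 - 18102)) = -2 + √(-22964 - 9843) = -2 + √(-32807) = -2 + I*√32807 ≈ -2.0 + 181.13*I)
1/(g + G) = 1/(-16 + (-2 + I*√32807)) = 1/(-18 + I*√32807)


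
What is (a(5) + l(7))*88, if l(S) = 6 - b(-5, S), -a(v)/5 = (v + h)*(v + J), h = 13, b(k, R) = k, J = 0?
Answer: -38632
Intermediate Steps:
a(v) = -5*v*(13 + v) (a(v) = -5*(v + 13)*(v + 0) = -5*(13 + v)*v = -5*v*(13 + v))
l(S) = 11 (l(S) = 6 - 1*(-5) = 6 + 5 = 11)
(a(5) + l(7))*88 = (5*5*(-13 - 1*5) + 11)*88 = (5*5*(-13 - 5) + 11)*88 = (5*5*(-18) + 11)*88 = (-450 + 11)*88 = -439*88 = -38632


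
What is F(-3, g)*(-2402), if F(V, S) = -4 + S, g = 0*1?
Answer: 9608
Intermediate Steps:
g = 0
F(-3, g)*(-2402) = (-4 + 0)*(-2402) = -4*(-2402) = 9608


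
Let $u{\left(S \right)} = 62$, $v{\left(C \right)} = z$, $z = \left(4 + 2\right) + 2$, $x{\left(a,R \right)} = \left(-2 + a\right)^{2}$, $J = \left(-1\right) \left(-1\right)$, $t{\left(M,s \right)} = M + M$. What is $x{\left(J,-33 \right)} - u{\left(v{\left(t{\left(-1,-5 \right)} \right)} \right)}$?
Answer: $-61$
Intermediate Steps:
$t{\left(M,s \right)} = 2 M$
$J = 1$
$z = 8$ ($z = 6 + 2 = 8$)
$v{\left(C \right)} = 8$
$x{\left(J,-33 \right)} - u{\left(v{\left(t{\left(-1,-5 \right)} \right)} \right)} = \left(-2 + 1\right)^{2} - 62 = \left(-1\right)^{2} - 62 = 1 - 62 = -61$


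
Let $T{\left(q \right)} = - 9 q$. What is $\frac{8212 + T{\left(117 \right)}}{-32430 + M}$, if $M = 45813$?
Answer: $\frac{7159}{13383} \approx 0.53493$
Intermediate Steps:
$\frac{8212 + T{\left(117 \right)}}{-32430 + M} = \frac{8212 - 1053}{-32430 + 45813} = \frac{8212 - 1053}{13383} = 7159 \cdot \frac{1}{13383} = \frac{7159}{13383}$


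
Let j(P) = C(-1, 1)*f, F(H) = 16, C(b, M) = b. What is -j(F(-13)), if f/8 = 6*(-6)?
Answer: -288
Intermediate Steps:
f = -288 (f = 8*(6*(-6)) = 8*(-36) = -288)
j(P) = 288 (j(P) = -1*(-288) = 288)
-j(F(-13)) = -1*288 = -288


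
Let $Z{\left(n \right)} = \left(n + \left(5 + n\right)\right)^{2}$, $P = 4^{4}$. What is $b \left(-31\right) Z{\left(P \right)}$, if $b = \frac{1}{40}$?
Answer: $- \frac{8285959}{40} \approx -2.0715 \cdot 10^{5}$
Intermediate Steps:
$P = 256$
$b = \frac{1}{40} \approx 0.025$
$Z{\left(n \right)} = \left(5 + 2 n\right)^{2}$
$b \left(-31\right) Z{\left(P \right)} = \frac{1}{40} \left(-31\right) \left(5 + 2 \cdot 256\right)^{2} = - \frac{31 \left(5 + 512\right)^{2}}{40} = - \frac{31 \cdot 517^{2}}{40} = \left(- \frac{31}{40}\right) 267289 = - \frac{8285959}{40}$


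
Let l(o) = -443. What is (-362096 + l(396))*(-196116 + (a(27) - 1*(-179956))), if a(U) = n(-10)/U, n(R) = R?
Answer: 158186641870/27 ≈ 5.8588e+9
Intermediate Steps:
a(U) = -10/U
(-362096 + l(396))*(-196116 + (a(27) - 1*(-179956))) = (-362096 - 443)*(-196116 + (-10/27 - 1*(-179956))) = -362539*(-196116 + (-10*1/27 + 179956)) = -362539*(-196116 + (-10/27 + 179956)) = -362539*(-196116 + 4858802/27) = -362539*(-436330/27) = 158186641870/27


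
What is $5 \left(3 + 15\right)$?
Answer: $90$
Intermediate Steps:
$5 \left(3 + 15\right) = 5 \cdot 18 = 90$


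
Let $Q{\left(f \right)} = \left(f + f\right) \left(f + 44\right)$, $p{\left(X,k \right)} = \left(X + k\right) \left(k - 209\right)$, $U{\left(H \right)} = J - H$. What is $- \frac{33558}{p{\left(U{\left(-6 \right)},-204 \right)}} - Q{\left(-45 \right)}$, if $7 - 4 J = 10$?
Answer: $- \frac{1413542}{15635} \approx -90.409$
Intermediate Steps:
$J = - \frac{3}{4}$ ($J = \frac{7}{4} - \frac{5}{2} = - \frac{3}{4} \approx -0.75$)
$U{\left(H \right)} = - \frac{3}{4} - H$
$p{\left(X,k \right)} = \left(-209 + k\right) \left(X + k\right)$ ($p{\left(X,k \right)} = \left(X + k\right) \left(-209 + k\right) = \left(-209 + k\right) \left(X + k\right)$)
$Q{\left(f \right)} = 2 f \left(44 + f\right)$
$- \frac{33558}{p{\left(U{\left(-6 \right)},-204 \right)}} - Q{\left(-45 \right)} = - \frac{33558}{\left(-204\right)^{2} - 209 \left(- \frac{3}{4} - -6\right) - -42636 + \left(- \frac{3}{4} - -6\right) \left(-204\right)} - 2 \left(-45\right) \left(44 - 45\right) = - \frac{33558}{41616 - 209 \left(- \frac{3}{4} + 6\right) + 42636 + \left(- \frac{3}{4} + 6\right) \left(-204\right)} - 2 \left(-45\right) \left(-1\right) = - \frac{33558}{41616 - \frac{4389}{4} + 42636 + \frac{21}{4} \left(-204\right)} - 90 = - \frac{33558}{41616 - \frac{4389}{4} + 42636 - 1071} - 90 = - \frac{33558}{\frac{328335}{4}} - 90 = \left(-33558\right) \frac{4}{328335} - 90 = - \frac{6392}{15635} - 90 = - \frac{1413542}{15635}$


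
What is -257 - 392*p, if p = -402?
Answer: 157327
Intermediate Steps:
-257 - 392*p = -257 - 392*(-402) = -257 + 157584 = 157327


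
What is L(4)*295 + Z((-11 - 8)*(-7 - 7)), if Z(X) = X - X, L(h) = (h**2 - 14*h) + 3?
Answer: -10915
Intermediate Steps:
L(h) = 3 + h**2 - 14*h
Z(X) = 0
L(4)*295 + Z((-11 - 8)*(-7 - 7)) = (3 + 4**2 - 14*4)*295 + 0 = (3 + 16 - 56)*295 + 0 = -37*295 + 0 = -10915 + 0 = -10915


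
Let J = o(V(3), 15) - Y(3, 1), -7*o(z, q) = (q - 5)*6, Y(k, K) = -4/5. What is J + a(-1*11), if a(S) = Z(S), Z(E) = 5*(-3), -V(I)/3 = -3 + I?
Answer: -797/35 ≈ -22.771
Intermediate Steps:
V(I) = 9 - 3*I (V(I) = -3*(-3 + I) = 9 - 3*I)
Y(k, K) = -⅘ (Y(k, K) = -4*⅕ = -⅘)
Z(E) = -15
o(z, q) = 30/7 - 6*q/7 (o(z, q) = -(q - 5)*6/7 = -(-5 + q)*6/7 = -(-30 + 6*q)/7 = 30/7 - 6*q/7)
a(S) = -15
J = -272/35 (J = (30/7 - 6/7*15) - 1*(-⅘) = (30/7 - 90/7) + ⅘ = -60/7 + ⅘ = -272/35 ≈ -7.7714)
J + a(-1*11) = -272/35 - 15 = -797/35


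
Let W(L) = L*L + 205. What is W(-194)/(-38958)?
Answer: -37841/38958 ≈ -0.97133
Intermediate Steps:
W(L) = 205 + L² (W(L) = L² + 205 = 205 + L²)
W(-194)/(-38958) = (205 + (-194)²)/(-38958) = (205 + 37636)*(-1/38958) = 37841*(-1/38958) = -37841/38958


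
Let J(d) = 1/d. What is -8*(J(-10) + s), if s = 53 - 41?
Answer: -476/5 ≈ -95.200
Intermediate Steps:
s = 12
J(d) = 1/d
-8*(J(-10) + s) = -8*(1/(-10) + 12) = -8*(-1/10 + 12) = -8*119/10 = -476/5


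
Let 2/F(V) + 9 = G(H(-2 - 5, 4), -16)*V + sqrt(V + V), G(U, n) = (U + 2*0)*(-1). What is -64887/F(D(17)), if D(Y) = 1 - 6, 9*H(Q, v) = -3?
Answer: 346064 - 64887*I*sqrt(10)/2 ≈ 3.4606e+5 - 1.026e+5*I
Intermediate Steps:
H(Q, v) = -1/3 (H(Q, v) = (1/9)*(-3) = -1/3)
G(U, n) = -U (G(U, n) = (U + 0)*(-1) = U*(-1) = -U)
D(Y) = -5
F(V) = 2/(-9 + V/3 + sqrt(2)*sqrt(V)) (F(V) = 2/(-9 + ((-1*(-1/3))*V + sqrt(V + V))) = 2/(-9 + (V/3 + sqrt(2*V))) = 2/(-9 + (V/3 + sqrt(2)*sqrt(V))) = 2/(-9 + V/3 + sqrt(2)*sqrt(V)))
-64887/F(D(17)) = -(-346064 + 64887*I*sqrt(10)/2) = -64887*(-16/3 + I*sqrt(10)/2) = 346064 - 64887*I*sqrt(10)/2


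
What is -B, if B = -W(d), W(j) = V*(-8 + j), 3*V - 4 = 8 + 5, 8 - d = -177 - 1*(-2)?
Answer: 2975/3 ≈ 991.67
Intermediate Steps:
d = 183 (d = 8 - (-177 - 1*(-2)) = 8 - (-177 + 2) = 8 - 1*(-175) = 8 + 175 = 183)
V = 17/3 (V = 4/3 + (8 + 5)/3 = 4/3 + (⅓)*13 = 4/3 + 13/3 = 17/3 ≈ 5.6667)
W(j) = -136/3 + 17*j/3 (W(j) = 17*(-8 + j)/3 = -136/3 + 17*j/3)
B = -2975/3 (B = -(-136/3 + (17/3)*183) = -(-136/3 + 1037) = -1*2975/3 = -2975/3 ≈ -991.67)
-B = -1*(-2975/3) = 2975/3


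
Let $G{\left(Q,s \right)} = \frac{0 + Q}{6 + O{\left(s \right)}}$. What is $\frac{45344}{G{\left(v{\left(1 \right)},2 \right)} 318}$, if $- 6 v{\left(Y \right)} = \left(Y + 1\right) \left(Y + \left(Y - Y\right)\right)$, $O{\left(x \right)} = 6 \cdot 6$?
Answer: $- \frac{952224}{53} \approx -17967.0$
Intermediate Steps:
$O{\left(x \right)} = 36$
$v{\left(Y \right)} = - \frac{Y \left(1 + Y\right)}{6}$ ($v{\left(Y \right)} = - \frac{\left(Y + 1\right) \left(Y + \left(Y - Y\right)\right)}{6} = - \frac{\left(1 + Y\right) \left(Y + 0\right)}{6} = - \frac{\left(1 + Y\right) Y}{6} = - \frac{Y \left(1 + Y\right)}{6}$)
$G{\left(Q,s \right)} = \frac{Q}{42}$ ($G{\left(Q,s \right)} = \frac{0 + Q}{6 + 36} = \frac{Q}{42}$)
$\frac{45344}{G{\left(v{\left(1 \right)},2 \right)} 318} = \frac{45344}{\frac{\left(- \frac{1}{6}\right) 1 \left(1 + 1\right)}{42} \cdot 318} = \frac{45344}{\frac{\left(- \frac{1}{6}\right) 1 \cdot 2}{42} \cdot 318} = \frac{45344}{\frac{1}{42} \left(- \frac{1}{3}\right) 318} = \frac{45344}{\left(- \frac{1}{126}\right) 318} = \frac{45344}{- \frac{53}{21}} = 45344 \left(- \frac{21}{53}\right) = - \frac{952224}{53}$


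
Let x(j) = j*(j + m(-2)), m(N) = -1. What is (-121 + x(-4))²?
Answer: 10201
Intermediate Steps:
x(j) = j*(-1 + j) (x(j) = j*(j - 1) = j*(-1 + j))
(-121 + x(-4))² = (-121 - 4*(-1 - 4))² = (-121 - 4*(-5))² = (-121 + 20)² = (-101)² = 10201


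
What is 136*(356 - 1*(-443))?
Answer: 108664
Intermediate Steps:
136*(356 - 1*(-443)) = 136*(356 + 443) = 136*799 = 108664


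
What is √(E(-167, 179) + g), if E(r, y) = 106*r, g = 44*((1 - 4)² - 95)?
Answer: I*√21486 ≈ 146.58*I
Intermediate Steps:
g = -3784 (g = 44*((-3)² - 95) = 44*(9 - 95) = 44*(-86) = -3784)
√(E(-167, 179) + g) = √(106*(-167) - 3784) = √(-17702 - 3784) = √(-21486) = I*√21486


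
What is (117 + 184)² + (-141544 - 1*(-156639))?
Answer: 105696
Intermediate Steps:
(117 + 184)² + (-141544 - 1*(-156639)) = 301² + (-141544 + 156639) = 90601 + 15095 = 105696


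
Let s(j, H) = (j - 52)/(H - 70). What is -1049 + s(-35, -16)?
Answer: -90127/86 ≈ -1048.0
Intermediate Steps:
s(j, H) = (-52 + j)/(-70 + H)
-1049 + s(-35, -16) = -1049 + (-52 - 35)/(-70 - 16) = -1049 - 87/(-86) = -1049 - 1/86*(-87) = -1049 + 87/86 = -90127/86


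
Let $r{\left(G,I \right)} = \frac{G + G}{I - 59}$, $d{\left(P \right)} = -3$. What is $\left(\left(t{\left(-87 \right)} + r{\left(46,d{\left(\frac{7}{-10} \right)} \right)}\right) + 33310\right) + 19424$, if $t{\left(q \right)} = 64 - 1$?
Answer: $\frac{1636661}{31} \approx 52796.0$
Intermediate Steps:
$t{\left(q \right)} = 63$ ($t{\left(q \right)} = 64 - 1 = 63$)
$r{\left(G,I \right)} = \frac{2 G}{-59 + I}$
$\left(\left(t{\left(-87 \right)} + r{\left(46,d{\left(\frac{7}{-10} \right)} \right)}\right) + 33310\right) + 19424 = \left(\left(63 + 2 \cdot 46 \frac{1}{-59 - 3}\right) + 33310\right) + 19424 = \left(\left(63 + 2 \cdot 46 \frac{1}{-62}\right) + 33310\right) + 19424 = \left(\left(63 + 2 \cdot 46 \left(- \frac{1}{62}\right)\right) + 33310\right) + 19424 = \left(\left(63 - \frac{46}{31}\right) + 33310\right) + 19424 = \left(\frac{1907}{31} + 33310\right) + 19424 = \frac{1034517}{31} + 19424 = \frac{1636661}{31}$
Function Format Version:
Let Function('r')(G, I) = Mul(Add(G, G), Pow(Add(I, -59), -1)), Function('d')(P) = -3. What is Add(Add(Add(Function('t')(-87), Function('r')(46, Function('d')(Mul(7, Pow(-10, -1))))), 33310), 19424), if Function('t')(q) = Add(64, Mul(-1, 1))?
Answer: Rational(1636661, 31) ≈ 52796.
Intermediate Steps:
Function('t')(q) = 63 (Function('t')(q) = Add(64, -1) = 63)
Function('r')(G, I) = Mul(2, G, Pow(Add(-59, I), -1)) (Function('r')(G, I) = Mul(Mul(2, G), Pow(Add(-59, I), -1)) = Mul(2, G, Pow(Add(-59, I), -1)))
Add(Add(Add(Function('t')(-87), Function('r')(46, Function('d')(Mul(7, Pow(-10, -1))))), 33310), 19424) = Add(Add(Add(63, Mul(2, 46, Pow(Add(-59, -3), -1))), 33310), 19424) = Add(Add(Add(63, Mul(2, 46, Pow(-62, -1))), 33310), 19424) = Add(Add(Add(63, Mul(2, 46, Rational(-1, 62))), 33310), 19424) = Add(Add(Add(63, Rational(-46, 31)), 33310), 19424) = Add(Add(Rational(1907, 31), 33310), 19424) = Add(Rational(1034517, 31), 19424) = Rational(1636661, 31)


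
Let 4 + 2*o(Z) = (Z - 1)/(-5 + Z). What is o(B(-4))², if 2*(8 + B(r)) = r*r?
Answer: 361/100 ≈ 3.6100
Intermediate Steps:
B(r) = -8 + r²/2 (B(r) = -8 + (r*r)/2 = -8 + r²/2)
o(Z) = -2 + (-1 + Z)/(2*(-5 + Z)) (o(Z) = -2 + ((Z - 1)/(-5 + Z))/2 = -2 + ((-1 + Z)/(-5 + Z))/2 = -2 + (-1 + Z)/(2*(-5 + Z)))
o(B(-4))² = ((19 - 3*(-8 + (½)*(-4)²))/(2*(-5 + (-8 + (½)*(-4)²))))² = ((19 - 3*(-8 + (½)*16))/(2*(-5 + (-8 + (½)*16))))² = ((19 - 3*(-8 + 8))/(2*(-5 + (-8 + 8))))² = ((19 - 3*0)/(2*(-5 + 0)))² = ((½)*(19 + 0)/(-5))² = ((½)*(-⅕)*19)² = (-19/10)² = 361/100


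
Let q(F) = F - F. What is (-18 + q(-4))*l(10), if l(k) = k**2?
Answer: -1800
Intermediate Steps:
q(F) = 0
(-18 + q(-4))*l(10) = (-18 + 0)*10**2 = -18*100 = -1800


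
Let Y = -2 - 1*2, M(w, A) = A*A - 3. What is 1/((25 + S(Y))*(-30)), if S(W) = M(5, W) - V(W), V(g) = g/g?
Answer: -1/1110 ≈ -0.00090090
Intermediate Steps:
M(w, A) = -3 + A² (M(w, A) = A² - 3 = -3 + A²)
V(g) = 1
Y = -4 (Y = -2 - 2 = -4)
S(W) = -4 + W² (S(W) = (-3 + W²) - 1*1 = (-3 + W²) - 1 = -4 + W²)
1/((25 + S(Y))*(-30)) = 1/((25 + (-4 + (-4)²))*(-30)) = 1/((25 + (-4 + 16))*(-30)) = 1/((25 + 12)*(-30)) = 1/(37*(-30)) = 1/(-1110) = -1/1110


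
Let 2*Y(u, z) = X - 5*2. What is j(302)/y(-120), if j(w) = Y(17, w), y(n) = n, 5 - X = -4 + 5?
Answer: 1/40 ≈ 0.025000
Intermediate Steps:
X = 4 (X = 5 - (-4 + 5) = 5 - 1*1 = 5 - 1 = 4)
Y(u, z) = -3 (Y(u, z) = (4 - 5*2)/2 = (4 - 10)/2 = (½)*(-6) = -3)
j(w) = -3
j(302)/y(-120) = -3/(-120) = -3*(-1/120) = 1/40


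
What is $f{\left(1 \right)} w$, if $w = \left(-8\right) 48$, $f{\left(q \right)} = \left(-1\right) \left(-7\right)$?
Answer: $-2688$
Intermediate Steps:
$f{\left(q \right)} = 7$
$w = -384$
$f{\left(1 \right)} w = 7 \left(-384\right) = -2688$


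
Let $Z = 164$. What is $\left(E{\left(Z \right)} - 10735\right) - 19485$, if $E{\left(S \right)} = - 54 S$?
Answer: $-39076$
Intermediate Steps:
$\left(E{\left(Z \right)} - 10735\right) - 19485 = \left(\left(-54\right) 164 - 10735\right) - 19485 = \left(-8856 - 10735\right) - 19485 = -19591 - 19485 = -39076$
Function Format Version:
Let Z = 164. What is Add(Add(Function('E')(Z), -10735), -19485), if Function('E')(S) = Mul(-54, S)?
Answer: -39076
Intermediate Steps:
Add(Add(Function('E')(Z), -10735), -19485) = Add(Add(Mul(-54, 164), -10735), -19485) = Add(Add(-8856, -10735), -19485) = Add(-19591, -19485) = -39076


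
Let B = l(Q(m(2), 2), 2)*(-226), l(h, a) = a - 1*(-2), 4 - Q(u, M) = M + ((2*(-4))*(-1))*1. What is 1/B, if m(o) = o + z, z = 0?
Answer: -1/904 ≈ -0.0011062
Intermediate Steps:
m(o) = o (m(o) = o + 0 = o)
Q(u, M) = -4 - M (Q(u, M) = 4 - (M + ((2*(-4))*(-1))*1) = 4 - (M - 8*(-1)*1) = 4 - (M + 8*1) = 4 - (M + 8) = 4 - (8 + M) = 4 + (-8 - M) = -4 - M)
l(h, a) = 2 + a (l(h, a) = a + 2 = 2 + a)
B = -904 (B = (2 + 2)*(-226) = 4*(-226) = -904)
1/B = 1/(-904) = -1/904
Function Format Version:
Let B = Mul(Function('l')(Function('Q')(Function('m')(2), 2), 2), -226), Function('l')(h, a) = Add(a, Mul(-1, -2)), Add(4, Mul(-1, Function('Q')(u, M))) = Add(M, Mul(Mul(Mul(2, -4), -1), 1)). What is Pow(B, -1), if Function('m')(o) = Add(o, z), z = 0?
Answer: Rational(-1, 904) ≈ -0.0011062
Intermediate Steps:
Function('m')(o) = o (Function('m')(o) = Add(o, 0) = o)
Function('Q')(u, M) = Add(-4, Mul(-1, M)) (Function('Q')(u, M) = Add(4, Mul(-1, Add(M, Mul(Mul(Mul(2, -4), -1), 1)))) = Add(4, Mul(-1, Add(M, Mul(Mul(-8, -1), 1)))) = Add(4, Mul(-1, Add(M, Mul(8, 1)))) = Add(4, Mul(-1, Add(M, 8))) = Add(4, Mul(-1, Add(8, M))) = Add(4, Add(-8, Mul(-1, M))) = Add(-4, Mul(-1, M)))
Function('l')(h, a) = Add(2, a) (Function('l')(h, a) = Add(a, 2) = Add(2, a))
B = -904 (B = Mul(Add(2, 2), -226) = Mul(4, -226) = -904)
Pow(B, -1) = Pow(-904, -1) = Rational(-1, 904)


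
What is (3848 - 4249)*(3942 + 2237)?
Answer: -2477779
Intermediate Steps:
(3848 - 4249)*(3942 + 2237) = -401*6179 = -2477779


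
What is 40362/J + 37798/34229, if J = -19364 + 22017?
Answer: 211689856/12972791 ≈ 16.318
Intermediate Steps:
J = 2653
40362/J + 37798/34229 = 40362/2653 + 37798/34229 = 40362*(1/2653) + 37798*(1/34229) = 5766/379 + 37798/34229 = 211689856/12972791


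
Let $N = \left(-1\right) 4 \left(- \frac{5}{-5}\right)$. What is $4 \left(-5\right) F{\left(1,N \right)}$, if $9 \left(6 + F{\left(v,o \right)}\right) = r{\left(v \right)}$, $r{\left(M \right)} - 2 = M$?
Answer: $\frac{340}{3} \approx 113.33$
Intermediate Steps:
$N = -4$ ($N = - 4 \left(\left(-5\right) \left(- \frac{1}{5}\right)\right) = \left(-4\right) 1 = -4$)
$r{\left(M \right)} = 2 + M$
$F{\left(v,o \right)} = - \frac{52}{9} + \frac{v}{9}$ ($F{\left(v,o \right)} = -6 + \frac{2 + v}{9} = -6 + \left(\frac{2}{9} + \frac{v}{9}\right) = - \frac{52}{9} + \frac{v}{9}$)
$4 \left(-5\right) F{\left(1,N \right)} = 4 \left(-5\right) \left(- \frac{52}{9} + \frac{1}{9} \cdot 1\right) = - 20 \left(- \frac{52}{9} + \frac{1}{9}\right) = \left(-20\right) \left(- \frac{17}{3}\right) = \frac{340}{3}$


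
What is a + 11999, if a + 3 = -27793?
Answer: -15797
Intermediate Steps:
a = -27796 (a = -3 - 27793 = -27796)
a + 11999 = -27796 + 11999 = -15797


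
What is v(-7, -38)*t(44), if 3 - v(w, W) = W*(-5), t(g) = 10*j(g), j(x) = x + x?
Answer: -164560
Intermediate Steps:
j(x) = 2*x
t(g) = 20*g (t(g) = 10*(2*g) = 20*g)
v(w, W) = 3 + 5*W (v(w, W) = 3 - W*(-5) = 3 - (-5)*W = 3 + 5*W)
v(-7, -38)*t(44) = (3 + 5*(-38))*(20*44) = (3 - 190)*880 = -187*880 = -164560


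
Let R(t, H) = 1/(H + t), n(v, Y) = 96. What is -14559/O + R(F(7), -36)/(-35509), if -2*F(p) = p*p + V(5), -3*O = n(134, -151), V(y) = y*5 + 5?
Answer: 78063305245/171579488 ≈ 454.97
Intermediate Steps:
V(y) = 5 + 5*y (V(y) = 5*y + 5 = 5 + 5*y)
O = -32 (O = -⅓*96 = -32)
F(p) = -15 - p²/2 (F(p) = -(p*p + (5 + 5*5))/2 = -(p² + (5 + 25))/2 = -(p² + 30)/2 = -(30 + p²)/2 = -15 - p²/2)
-14559/O + R(F(7), -36)/(-35509) = -14559/(-32) + 1/(-36 + (-15 - ½*7²)*(-35509)) = -14559*(-1/32) - 1/35509/(-36 + (-15 - ½*49)) = 14559/32 - 1/35509/(-36 + (-15 - 49/2)) = 14559/32 - 1/35509/(-36 - 79/2) = 14559/32 - 1/35509/(-151/2) = 14559/32 - 2/151*(-1/35509) = 14559/32 + 2/5361859 = 78063305245/171579488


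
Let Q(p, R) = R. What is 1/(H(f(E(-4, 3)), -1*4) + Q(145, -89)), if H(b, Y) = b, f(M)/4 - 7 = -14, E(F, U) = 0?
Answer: -1/117 ≈ -0.0085470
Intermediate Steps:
f(M) = -28 (f(M) = 28 + 4*(-14) = 28 - 56 = -28)
1/(H(f(E(-4, 3)), -1*4) + Q(145, -89)) = 1/(-28 - 89) = 1/(-117) = -1/117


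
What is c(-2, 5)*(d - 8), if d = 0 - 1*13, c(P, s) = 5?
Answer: -105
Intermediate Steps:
d = -13 (d = 0 - 13 = -13)
c(-2, 5)*(d - 8) = 5*(-13 - 8) = 5*(-21) = -105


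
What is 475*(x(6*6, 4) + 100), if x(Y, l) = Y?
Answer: 64600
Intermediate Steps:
475*(x(6*6, 4) + 100) = 475*(6*6 + 100) = 475*(36 + 100) = 475*136 = 64600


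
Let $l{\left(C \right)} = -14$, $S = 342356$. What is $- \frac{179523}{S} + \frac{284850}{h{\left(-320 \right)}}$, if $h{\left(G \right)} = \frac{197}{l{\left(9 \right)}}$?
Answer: $- \frac{1365316858431}{67444132} \approx -20244.0$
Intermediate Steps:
$h{\left(G \right)} = - \frac{197}{14}$ ($h{\left(G \right)} = \frac{197}{-14} = 197 \left(- \frac{1}{14}\right) = - \frac{197}{14}$)
$- \frac{179523}{S} + \frac{284850}{h{\left(-320 \right)}} = - \frac{179523}{342356} + \frac{284850}{- \frac{197}{14}} = \left(-179523\right) \frac{1}{342356} + 284850 \left(- \frac{14}{197}\right) = - \frac{179523}{342356} - \frac{3987900}{197} = - \frac{1365316858431}{67444132}$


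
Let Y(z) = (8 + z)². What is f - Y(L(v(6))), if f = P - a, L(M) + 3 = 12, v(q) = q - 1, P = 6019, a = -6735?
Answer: 12465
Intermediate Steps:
v(q) = -1 + q
L(M) = 9 (L(M) = -3 + 12 = 9)
f = 12754 (f = 6019 - 1*(-6735) = 6019 + 6735 = 12754)
f - Y(L(v(6))) = 12754 - (8 + 9)² = 12754 - 1*17² = 12754 - 1*289 = 12754 - 289 = 12465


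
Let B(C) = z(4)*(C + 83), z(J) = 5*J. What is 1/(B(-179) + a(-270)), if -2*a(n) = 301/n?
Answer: -540/1036499 ≈ -0.00052098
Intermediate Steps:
a(n) = -301/(2*n)
B(C) = 1660 + 20*C (B(C) = (5*4)*(C + 83) = 20*(83 + C) = 1660 + 20*C)
1/(B(-179) + a(-270)) = 1/((1660 + 20*(-179)) - 301/2/(-270)) = 1/((1660 - 3580) - 301/2*(-1/270)) = 1/(-1920 + 301/540) = 1/(-1036499/540) = -540/1036499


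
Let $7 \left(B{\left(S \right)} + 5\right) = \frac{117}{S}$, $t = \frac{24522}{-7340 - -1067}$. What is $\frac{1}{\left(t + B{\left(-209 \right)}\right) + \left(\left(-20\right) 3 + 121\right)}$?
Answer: $\frac{3059133}{159108239} \approx 0.019227$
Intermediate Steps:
$t = - \frac{8174}{2091}$ ($t = \frac{24522}{-7340 + 1067} = \frac{24522}{-6273} = 24522 \left(- \frac{1}{6273}\right) = - \frac{8174}{2091} \approx -3.9091$)
$B{\left(S \right)} = -5 + \frac{117}{7 S}$ ($B{\left(S \right)} = -5 + \frac{117 \frac{1}{S}}{7} = -5 + \frac{117}{7 S}$)
$\frac{1}{\left(t + B{\left(-209 \right)}\right) + \left(\left(-20\right) 3 + 121\right)} = \frac{1}{\left(- \frac{8174}{2091} - \left(5 - \frac{117}{7 \left(-209\right)}\right)\right) + \left(\left(-20\right) 3 + 121\right)} = \frac{1}{\left(- \frac{8174}{2091} + \left(-5 + \frac{117}{7} \left(- \frac{1}{209}\right)\right)\right) + \left(-60 + 121\right)} = \frac{1}{\left(- \frac{8174}{2091} - \frac{7432}{1463}\right) + 61} = \frac{1}{- \frac{27498874}{3059133} + 61} = \frac{1}{\frac{159108239}{3059133}} = \frac{3059133}{159108239}$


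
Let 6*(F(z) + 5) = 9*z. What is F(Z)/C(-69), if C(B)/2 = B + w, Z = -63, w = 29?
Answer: 199/160 ≈ 1.2437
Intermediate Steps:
C(B) = 58 + 2*B (C(B) = 2*(B + 29) = 2*(29 + B) = 58 + 2*B)
F(z) = -5 + 3*z/2 (F(z) = -5 + (9*z)/6 = -5 + 3*z/2)
F(Z)/C(-69) = (-5 + (3/2)*(-63))/(58 + 2*(-69)) = (-5 - 189/2)/(58 - 138) = -199/2/(-80) = -199/2*(-1/80) = 199/160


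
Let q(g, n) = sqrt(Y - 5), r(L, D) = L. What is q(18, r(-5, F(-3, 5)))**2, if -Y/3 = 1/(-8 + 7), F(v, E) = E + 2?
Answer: -2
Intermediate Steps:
F(v, E) = 2 + E
Y = 3 (Y = -3/(-8 + 7) = -3/(-1) = -3*(-1) = 3)
q(g, n) = I*sqrt(2) (q(g, n) = sqrt(3 - 5) = sqrt(-2) = I*sqrt(2))
q(18, r(-5, F(-3, 5)))**2 = (I*sqrt(2))**2 = -2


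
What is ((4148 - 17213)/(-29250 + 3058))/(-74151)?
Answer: -4355/647387664 ≈ -6.7270e-6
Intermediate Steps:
((4148 - 17213)/(-29250 + 3058))/(-74151) = -13065/(-26192)*(-1/74151) = -13065*(-1/26192)*(-1/74151) = (13065/26192)*(-1/74151) = -4355/647387664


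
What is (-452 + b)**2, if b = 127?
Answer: 105625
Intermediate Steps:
(-452 + b)**2 = (-452 + 127)**2 = (-325)**2 = 105625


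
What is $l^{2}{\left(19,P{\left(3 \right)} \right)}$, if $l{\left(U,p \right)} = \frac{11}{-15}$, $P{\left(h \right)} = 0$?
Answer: $\frac{121}{225} \approx 0.53778$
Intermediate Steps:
$l{\left(U,p \right)} = - \frac{11}{15}$ ($l{\left(U,p \right)} = 11 \left(- \frac{1}{15}\right) = - \frac{11}{15}$)
$l^{2}{\left(19,P{\left(3 \right)} \right)} = \left(- \frac{11}{15}\right)^{2} = \frac{121}{225}$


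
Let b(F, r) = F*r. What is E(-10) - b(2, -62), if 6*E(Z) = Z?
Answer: 367/3 ≈ 122.33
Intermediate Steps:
E(Z) = Z/6
E(-10) - b(2, -62) = (1/6)*(-10) - 2*(-62) = -5/3 - 1*(-124) = -5/3 + 124 = 367/3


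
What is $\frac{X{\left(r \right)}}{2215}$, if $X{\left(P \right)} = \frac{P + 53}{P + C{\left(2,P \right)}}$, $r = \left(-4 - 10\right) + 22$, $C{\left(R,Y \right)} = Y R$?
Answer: $\frac{61}{53160} \approx 0.0011475$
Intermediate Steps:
$C{\left(R,Y \right)} = R Y$
$r = 8$ ($r = -14 + 22 = 8$)
$X{\left(P \right)} = \frac{53 + P}{3 P}$ ($X{\left(P \right)} = \frac{P + 53}{P + 2 P} = \frac{53 + P}{3 P}$)
$\frac{X{\left(r \right)}}{2215} = \frac{\frac{1}{3} \cdot \frac{1}{8} \left(53 + 8\right)}{2215} = \frac{1}{3} \cdot \frac{1}{8} \cdot 61 \cdot \frac{1}{2215} = \frac{61}{24} \cdot \frac{1}{2215} = \frac{61}{53160}$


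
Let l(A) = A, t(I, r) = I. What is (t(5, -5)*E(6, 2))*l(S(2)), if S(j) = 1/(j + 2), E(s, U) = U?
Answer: 5/2 ≈ 2.5000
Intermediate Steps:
S(j) = 1/(2 + j)
(t(5, -5)*E(6, 2))*l(S(2)) = (5*2)/(2 + 2) = 10/4 = 10*(1/4) = 5/2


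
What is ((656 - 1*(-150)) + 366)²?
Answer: 1373584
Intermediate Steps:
((656 - 1*(-150)) + 366)² = ((656 + 150) + 366)² = (806 + 366)² = 1172² = 1373584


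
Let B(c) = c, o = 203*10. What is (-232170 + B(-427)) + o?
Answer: -230567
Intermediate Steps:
o = 2030
(-232170 + B(-427)) + o = (-232170 - 427) + 2030 = -232597 + 2030 = -230567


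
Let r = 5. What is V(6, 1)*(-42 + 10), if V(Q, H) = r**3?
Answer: -4000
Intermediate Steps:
V(Q, H) = 125 (V(Q, H) = 5**3 = 125)
V(6, 1)*(-42 + 10) = 125*(-42 + 10) = 125*(-32) = -4000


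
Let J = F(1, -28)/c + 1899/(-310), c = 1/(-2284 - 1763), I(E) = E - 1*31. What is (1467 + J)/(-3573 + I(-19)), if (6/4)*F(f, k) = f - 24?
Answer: -19689611/1123130 ≈ -17.531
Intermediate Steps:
I(E) = -31 + E (I(E) = E - 31 = -31 + E)
F(f, k) = -16 + 2*f/3 (F(f, k) = 2*(f - 24)/3 = 2*(-24 + f)/3 = -16 + 2*f/3)
c = -1/4047 (c = 1/(-4047) = -1/4047 ≈ -0.00024710)
J = 19234841/310 (J = (-16 + (⅔)*1)/(-1/4047) + 1899/(-310) = (-16 + ⅔)*(-4047) + 1899*(-1/310) = -46/3*(-4047) - 1899/310 = 62054 - 1899/310 = 19234841/310 ≈ 62048.)
(1467 + J)/(-3573 + I(-19)) = (1467 + 19234841/310)/(-3573 + (-31 - 19)) = 19689611/(310*(-3573 - 50)) = (19689611/310)/(-3623) = (19689611/310)*(-1/3623) = -19689611/1123130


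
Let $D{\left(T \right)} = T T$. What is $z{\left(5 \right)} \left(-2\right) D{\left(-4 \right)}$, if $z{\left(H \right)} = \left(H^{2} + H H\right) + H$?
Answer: $-1760$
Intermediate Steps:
$D{\left(T \right)} = T^{2}$
$z{\left(H \right)} = H + 2 H^{2}$ ($z{\left(H \right)} = \left(H^{2} + H^{2}\right) + H = 2 H^{2} + H = H + 2 H^{2}$)
$z{\left(5 \right)} \left(-2\right) D{\left(-4 \right)} = 5 \left(1 + 2 \cdot 5\right) \left(-2\right) \left(-4\right)^{2} = 5 \left(1 + 10\right) \left(-2\right) 16 = 5 \cdot 11 \left(-2\right) 16 = 55 \left(-2\right) 16 = \left(-110\right) 16 = -1760$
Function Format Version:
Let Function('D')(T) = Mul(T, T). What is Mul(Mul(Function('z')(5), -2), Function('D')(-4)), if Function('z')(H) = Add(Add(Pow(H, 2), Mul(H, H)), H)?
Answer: -1760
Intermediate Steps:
Function('D')(T) = Pow(T, 2)
Function('z')(H) = Add(H, Mul(2, Pow(H, 2))) (Function('z')(H) = Add(Add(Pow(H, 2), Pow(H, 2)), H) = Add(Mul(2, Pow(H, 2)), H) = Add(H, Mul(2, Pow(H, 2))))
Mul(Mul(Function('z')(5), -2), Function('D')(-4)) = Mul(Mul(Mul(5, Add(1, Mul(2, 5))), -2), Pow(-4, 2)) = Mul(Mul(Mul(5, Add(1, 10)), -2), 16) = Mul(Mul(Mul(5, 11), -2), 16) = Mul(Mul(55, -2), 16) = Mul(-110, 16) = -1760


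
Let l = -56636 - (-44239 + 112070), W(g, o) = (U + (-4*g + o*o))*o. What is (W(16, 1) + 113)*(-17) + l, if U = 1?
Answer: -125334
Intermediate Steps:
W(g, o) = o*(1 + o² - 4*g) (W(g, o) = (1 + (-4*g + o*o))*o = (1 + (-4*g + o²))*o = (1 + (o² - 4*g))*o = (1 + o² - 4*g)*o = o*(1 + o² - 4*g))
l = -124467 (l = -56636 - 1*67831 = -56636 - 67831 = -124467)
(W(16, 1) + 113)*(-17) + l = (1*(1 + 1² - 4*16) + 113)*(-17) - 124467 = (1*(1 + 1 - 64) + 113)*(-17) - 124467 = (1*(-62) + 113)*(-17) - 124467 = (-62 + 113)*(-17) - 124467 = 51*(-17) - 124467 = -867 - 124467 = -125334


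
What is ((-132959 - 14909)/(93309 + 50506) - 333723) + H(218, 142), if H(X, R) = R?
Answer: -6853442769/20545 ≈ -3.3358e+5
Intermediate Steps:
((-132959 - 14909)/(93309 + 50506) - 333723) + H(218, 142) = ((-132959 - 14909)/(93309 + 50506) - 333723) + 142 = (-147868/143815 - 333723) + 142 = (-147868*1/143815 - 333723) + 142 = (-21124/20545 - 333723) + 142 = -6856360159/20545 + 142 = -6853442769/20545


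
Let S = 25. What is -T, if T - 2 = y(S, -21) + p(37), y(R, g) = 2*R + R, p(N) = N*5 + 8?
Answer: -270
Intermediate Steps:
p(N) = 8 + 5*N (p(N) = 5*N + 8 = 8 + 5*N)
y(R, g) = 3*R
T = 270 (T = 2 + (3*25 + (8 + 5*37)) = 2 + (75 + (8 + 185)) = 2 + (75 + 193) = 2 + 268 = 270)
-T = -1*270 = -270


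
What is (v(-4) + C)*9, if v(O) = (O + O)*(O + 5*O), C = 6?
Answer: 1782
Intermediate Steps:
v(O) = 12*O**2 (v(O) = (2*O)*(6*O) = 12*O**2)
(v(-4) + C)*9 = (12*(-4)**2 + 6)*9 = (12*16 + 6)*9 = (192 + 6)*9 = 198*9 = 1782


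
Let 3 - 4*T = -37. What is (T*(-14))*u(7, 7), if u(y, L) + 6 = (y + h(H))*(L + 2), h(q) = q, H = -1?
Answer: -6720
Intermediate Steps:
u(y, L) = -6 + (-1 + y)*(2 + L) (u(y, L) = -6 + (y - 1)*(L + 2) = -6 + (-1 + y)*(2 + L))
T = 10 (T = ¾ - ¼*(-37) = ¾ + 37/4 = 10)
(T*(-14))*u(7, 7) = (10*(-14))*(-8 - 1*7 + 2*7 + 7*7) = -140*(-8 - 7 + 14 + 49) = -140*48 = -6720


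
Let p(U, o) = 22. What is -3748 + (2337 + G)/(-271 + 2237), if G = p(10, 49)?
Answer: -7366209/1966 ≈ -3746.8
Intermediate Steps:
G = 22
-3748 + (2337 + G)/(-271 + 2237) = -3748 + (2337 + 22)/(-271 + 2237) = -3748 + 2359/1966 = -7366209/1966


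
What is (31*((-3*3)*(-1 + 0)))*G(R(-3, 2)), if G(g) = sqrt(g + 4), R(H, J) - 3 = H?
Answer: 558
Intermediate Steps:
R(H, J) = 3 + H
G(g) = sqrt(4 + g)
(31*((-3*3)*(-1 + 0)))*G(R(-3, 2)) = (31*((-3*3)*(-1 + 0)))*sqrt(4 + (3 - 3)) = (31*(-9*(-1)))*sqrt(4 + 0) = (31*9)*sqrt(4) = 279*2 = 558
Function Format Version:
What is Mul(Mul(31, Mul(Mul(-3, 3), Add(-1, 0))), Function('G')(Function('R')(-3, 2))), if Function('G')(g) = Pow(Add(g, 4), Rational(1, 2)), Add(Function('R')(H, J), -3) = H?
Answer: 558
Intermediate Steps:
Function('R')(H, J) = Add(3, H)
Function('G')(g) = Pow(Add(4, g), Rational(1, 2))
Mul(Mul(31, Mul(Mul(-3, 3), Add(-1, 0))), Function('G')(Function('R')(-3, 2))) = Mul(Mul(31, Mul(Mul(-3, 3), Add(-1, 0))), Pow(Add(4, Add(3, -3)), Rational(1, 2))) = Mul(Mul(31, Mul(-9, -1)), Pow(Add(4, 0), Rational(1, 2))) = Mul(Mul(31, 9), Pow(4, Rational(1, 2))) = Mul(279, 2) = 558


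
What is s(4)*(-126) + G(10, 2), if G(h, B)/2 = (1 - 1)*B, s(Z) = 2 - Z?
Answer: 252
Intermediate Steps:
G(h, B) = 0 (G(h, B) = 2*((1 - 1)*B) = 2*(0*B) = 2*0 = 0)
s(4)*(-126) + G(10, 2) = (2 - 1*4)*(-126) + 0 = (2 - 4)*(-126) + 0 = -2*(-126) + 0 = 252 + 0 = 252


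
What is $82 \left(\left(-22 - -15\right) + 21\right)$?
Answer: $1148$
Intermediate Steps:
$82 \left(\left(-22 - -15\right) + 21\right) = 82 \left(\left(-22 + 15\right) + 21\right) = 82 \left(-7 + 21\right) = 82 \cdot 14 = 1148$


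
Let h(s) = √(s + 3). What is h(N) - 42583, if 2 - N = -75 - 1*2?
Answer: -42583 + √82 ≈ -42574.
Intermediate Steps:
N = 79 (N = 2 - (-75 - 1*2) = 2 - (-75 - 2) = 2 - 1*(-77) = 2 + 77 = 79)
h(s) = √(3 + s)
h(N) - 42583 = √(3 + 79) - 42583 = √82 - 42583 = -42583 + √82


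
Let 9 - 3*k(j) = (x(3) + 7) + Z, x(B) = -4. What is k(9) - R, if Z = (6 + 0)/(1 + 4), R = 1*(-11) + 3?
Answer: 48/5 ≈ 9.6000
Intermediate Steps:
R = -8 (R = -11 + 3 = -8)
Z = 6/5 ≈ 1.2000
k(j) = 8/5 (k(j) = 3 - ((-4 + 7) + 6/5)/3 = 3 - (3 + 6/5)/3 = 3 - ⅓*21/5 = 3 - 7/5 = 8/5)
k(9) - R = 8/5 - 1*(-8) = 8/5 + 8 = 48/5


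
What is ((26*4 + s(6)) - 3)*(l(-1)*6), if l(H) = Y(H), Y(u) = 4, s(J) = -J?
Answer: 2280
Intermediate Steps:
l(H) = 4
((26*4 + s(6)) - 3)*(l(-1)*6) = ((26*4 - 1*6) - 3)*(4*6) = ((104 - 6) - 3)*24 = (98 - 3)*24 = 95*24 = 2280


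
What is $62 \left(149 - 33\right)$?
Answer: $7192$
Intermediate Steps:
$62 \left(149 - 33\right) = 62 \cdot 116 = 7192$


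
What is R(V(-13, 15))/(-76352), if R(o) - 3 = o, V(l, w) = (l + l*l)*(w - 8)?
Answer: -1095/76352 ≈ -0.014341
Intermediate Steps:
V(l, w) = (-8 + w)*(l + l**2) (V(l, w) = (l + l**2)*(-8 + w) = (-8 + w)*(l + l**2))
R(o) = 3 + o
R(V(-13, 15))/(-76352) = (3 - 13*(-8 + 15 - 8*(-13) - 13*15))/(-76352) = (3 - 13*(-8 + 15 + 104 - 195))*(-1/76352) = (3 - 13*(-84))*(-1/76352) = (3 + 1092)*(-1/76352) = 1095*(-1/76352) = -1095/76352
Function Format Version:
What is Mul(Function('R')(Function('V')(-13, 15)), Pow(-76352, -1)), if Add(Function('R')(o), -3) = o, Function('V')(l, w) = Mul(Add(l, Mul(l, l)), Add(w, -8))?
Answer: Rational(-1095, 76352) ≈ -0.014341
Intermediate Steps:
Function('V')(l, w) = Mul(Add(-8, w), Add(l, Pow(l, 2))) (Function('V')(l, w) = Mul(Add(l, Pow(l, 2)), Add(-8, w)) = Mul(Add(-8, w), Add(l, Pow(l, 2))))
Function('R')(o) = Add(3, o)
Mul(Function('R')(Function('V')(-13, 15)), Pow(-76352, -1)) = Mul(Add(3, Mul(-13, Add(-8, 15, Mul(-8, -13), Mul(-13, 15)))), Pow(-76352, -1)) = Mul(Add(3, Mul(-13, Add(-8, 15, 104, -195))), Rational(-1, 76352)) = Mul(Add(3, Mul(-13, -84)), Rational(-1, 76352)) = Mul(Add(3, 1092), Rational(-1, 76352)) = Mul(1095, Rational(-1, 76352)) = Rational(-1095, 76352)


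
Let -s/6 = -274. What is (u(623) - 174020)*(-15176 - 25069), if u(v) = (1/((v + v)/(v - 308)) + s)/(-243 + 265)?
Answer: 2492152025685/356 ≈ 7.0004e+9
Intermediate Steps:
s = 1644 (s = -6*(-274) = 1644)
u(v) = 822/11 + (-308 + v)/(44*v) (u(v) = (1/((v + v)/(v - 308)) + 1644)/(-243 + 265) = (1/((2*v)/(-308 + v)) + 1644)/22 = (1/(2*v/(-308 + v)) + 1644)*(1/22) = ((-308 + v)/(2*v) + 1644)*(1/22) = (1644 + (-308 + v)/(2*v))*(1/22) = 822/11 + (-308 + v)/(44*v))
(u(623) - 174020)*(-15176 - 25069) = ((299/4 - 7/623) - 174020)*(-15176 - 25069) = ((299/4 - 7*1/623) - 174020)*(-40245) = ((299/4 - 1/89) - 174020)*(-40245) = (26607/356 - 174020)*(-40245) = -61924513/356*(-40245) = 2492152025685/356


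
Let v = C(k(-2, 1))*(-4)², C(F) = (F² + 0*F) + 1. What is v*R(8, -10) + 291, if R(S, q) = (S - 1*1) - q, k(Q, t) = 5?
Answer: 7363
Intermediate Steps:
C(F) = 1 + F² (C(F) = (F² + 0) + 1 = F² + 1 = 1 + F²)
R(S, q) = -1 + S - q (R(S, q) = (S - 1) - q = (-1 + S) - q = -1 + S - q)
v = 416 (v = (1 + 5²)*(-4)² = (1 + 25)*16 = 26*16 = 416)
v*R(8, -10) + 291 = 416*(-1 + 8 - 1*(-10)) + 291 = 416*(-1 + 8 + 10) + 291 = 416*17 + 291 = 7072 + 291 = 7363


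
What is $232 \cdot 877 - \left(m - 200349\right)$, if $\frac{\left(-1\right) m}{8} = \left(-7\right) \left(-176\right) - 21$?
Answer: $413501$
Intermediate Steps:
$m = -9688$ ($m = - 8 \left(\left(-7\right) \left(-176\right) - 21\right) = - 8 \left(1232 - 21\right) = \left(-8\right) 1211 = -9688$)
$232 \cdot 877 - \left(m - 200349\right) = 232 \cdot 877 - \left(-9688 - 200349\right) = 203464 - -210037 = 203464 + 210037 = 413501$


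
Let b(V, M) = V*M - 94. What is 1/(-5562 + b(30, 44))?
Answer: -1/4336 ≈ -0.00023063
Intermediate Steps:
b(V, M) = -94 + M*V (b(V, M) = M*V - 94 = -94 + M*V)
1/(-5562 + b(30, 44)) = 1/(-5562 + (-94 + 44*30)) = 1/(-5562 + (-94 + 1320)) = 1/(-5562 + 1226) = 1/(-4336) = -1/4336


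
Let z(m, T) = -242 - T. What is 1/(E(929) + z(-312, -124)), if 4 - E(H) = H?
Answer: -1/1043 ≈ -0.00095877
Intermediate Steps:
E(H) = 4 - H
1/(E(929) + z(-312, -124)) = 1/((4 - 1*929) + (-242 - 1*(-124))) = 1/((4 - 929) + (-242 + 124)) = 1/(-925 - 118) = 1/(-1043) = -1/1043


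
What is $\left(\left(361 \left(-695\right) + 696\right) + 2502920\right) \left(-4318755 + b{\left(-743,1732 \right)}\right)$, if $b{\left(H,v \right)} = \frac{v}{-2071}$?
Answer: $- \frac{20148659522269977}{2071} \approx -9.729 \cdot 10^{12}$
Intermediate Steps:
$b{\left(H,v \right)} = - \frac{v}{2071}$ ($b{\left(H,v \right)} = v \left(- \frac{1}{2071}\right) = - \frac{v}{2071}$)
$\left(\left(361 \left(-695\right) + 696\right) + 2502920\right) \left(-4318755 + b{\left(-743,1732 \right)}\right) = \left(\left(361 \left(-695\right) + 696\right) + 2502920\right) \left(-4318755 - \frac{1732}{2071}\right) = \left(\left(-250895 + 696\right) + 2502920\right) \left(-4318755 - \frac{1732}{2071}\right) = \left(-250199 + 2502920\right) \left(- \frac{8944143337}{2071}\right) = 2252721 \left(- \frac{8944143337}{2071}\right) = - \frac{20148659522269977}{2071}$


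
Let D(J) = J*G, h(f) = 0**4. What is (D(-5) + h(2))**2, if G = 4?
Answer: 400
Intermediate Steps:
h(f) = 0
D(J) = 4*J (D(J) = J*4 = 4*J)
(D(-5) + h(2))**2 = (4*(-5) + 0)**2 = (-20 + 0)**2 = (-20)**2 = 400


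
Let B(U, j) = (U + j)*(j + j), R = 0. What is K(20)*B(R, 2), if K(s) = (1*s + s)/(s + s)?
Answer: 8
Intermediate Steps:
K(s) = 1 (K(s) = (s + s)/((2*s)) = (2*s)*(1/(2*s)) = 1)
B(U, j) = 2*j*(U + j) (B(U, j) = (U + j)*(2*j) = 2*j*(U + j))
K(20)*B(R, 2) = 1*(2*2*(0 + 2)) = 1*(2*2*2) = 1*8 = 8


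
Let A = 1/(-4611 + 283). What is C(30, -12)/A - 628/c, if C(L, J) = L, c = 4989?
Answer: -647772388/4989 ≈ -1.2984e+5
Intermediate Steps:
A = -1/4328 (A = 1/(-4328) = -1/4328 ≈ -0.00023105)
C(30, -12)/A - 628/c = 30/(-1/4328) - 628/4989 = 30*(-4328) - 628*1/4989 = -129840 - 628/4989 = -647772388/4989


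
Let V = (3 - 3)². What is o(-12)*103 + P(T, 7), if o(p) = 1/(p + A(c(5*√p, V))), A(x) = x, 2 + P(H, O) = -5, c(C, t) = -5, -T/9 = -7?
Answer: -222/17 ≈ -13.059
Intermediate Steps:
T = 63 (T = -9*(-7) = 63)
V = 0 (V = 0² = 0)
P(H, O) = -7 (P(H, O) = -2 - 5 = -7)
o(p) = 1/(-5 + p) (o(p) = 1/(p - 5) = 1/(-5 + p))
o(-12)*103 + P(T, 7) = 103/(-5 - 12) - 7 = 103/(-17) - 7 = -1/17*103 - 7 = -103/17 - 7 = -222/17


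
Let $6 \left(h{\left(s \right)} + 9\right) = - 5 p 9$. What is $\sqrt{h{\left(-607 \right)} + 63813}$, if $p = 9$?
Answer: $\frac{\sqrt{254946}}{2} \approx 252.46$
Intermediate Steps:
$h{\left(s \right)} = - \frac{153}{2}$ ($h{\left(s \right)} = -9 + \frac{\left(-5\right) 9 \cdot 9}{6} = -9 + \frac{\left(-45\right) 9}{6} = -9 + \frac{1}{6} \left(-405\right) = -9 - \frac{135}{2} = - \frac{153}{2}$)
$\sqrt{h{\left(-607 \right)} + 63813} = \sqrt{- \frac{153}{2} + 63813} = \sqrt{\frac{127473}{2}} = \frac{\sqrt{254946}}{2}$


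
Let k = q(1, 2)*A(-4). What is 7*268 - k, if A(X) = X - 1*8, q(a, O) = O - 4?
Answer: 1852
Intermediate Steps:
q(a, O) = -4 + O
A(X) = -8 + X (A(X) = X - 8 = -8 + X)
k = 24 (k = (-4 + 2)*(-8 - 4) = -2*(-12) = 24)
7*268 - k = 7*268 - 1*24 = 1876 - 24 = 1852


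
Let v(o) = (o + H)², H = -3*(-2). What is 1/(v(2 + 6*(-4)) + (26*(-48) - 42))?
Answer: -1/1034 ≈ -0.00096712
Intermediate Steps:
H = 6
v(o) = (6 + o)² (v(o) = (o + 6)² = (6 + o)²)
1/(v(2 + 6*(-4)) + (26*(-48) - 42)) = 1/((6 + (2 + 6*(-4)))² + (26*(-48) - 42)) = 1/((6 + (2 - 24))² + (-1248 - 42)) = 1/((6 - 22)² - 1290) = 1/((-16)² - 1290) = 1/(256 - 1290) = 1/(-1034) = -1/1034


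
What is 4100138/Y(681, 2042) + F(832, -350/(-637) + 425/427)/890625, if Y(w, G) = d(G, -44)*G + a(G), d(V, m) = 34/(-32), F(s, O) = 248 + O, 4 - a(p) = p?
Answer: -7722095185369457/7924535734375 ≈ -974.45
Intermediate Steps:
a(p) = 4 - p
d(V, m) = -17/16 (d(V, m) = 34*(-1/32) = -17/16)
Y(w, G) = 4 - 33*G/16 (Y(w, G) = -17*G/16 + (4 - G) = 4 - 33*G/16)
4100138/Y(681, 2042) + F(832, -350/(-637) + 425/427)/890625 = 4100138/(4 - 33/16*2042) + (248 + (-350/(-637) + 425/427))/890625 = 4100138/(4 - 33693/8) + (248 + (-350*(-1/637) + 425*(1/427)))*(1/890625) = 4100138/(-33661/8) + (248 + (50/91 + 425/427))*(1/890625) = 4100138*(-8/33661) + (248 + 1225/793)*(1/890625) = -32801104/33661 + (197889/793)*(1/890625) = -32801104/33661 + 65963/235421875 = -7722095185369457/7924535734375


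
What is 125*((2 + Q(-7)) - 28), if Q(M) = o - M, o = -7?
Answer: -3250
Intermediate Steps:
Q(M) = -7 - M
125*((2 + Q(-7)) - 28) = 125*((2 + (-7 - 1*(-7))) - 28) = 125*((2 + (-7 + 7)) - 28) = 125*((2 + 0) - 28) = 125*(2 - 28) = 125*(-26) = -3250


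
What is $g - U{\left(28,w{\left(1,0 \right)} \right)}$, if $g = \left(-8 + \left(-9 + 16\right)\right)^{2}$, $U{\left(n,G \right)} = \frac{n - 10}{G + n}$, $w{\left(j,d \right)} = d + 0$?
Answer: $\frac{5}{14} \approx 0.35714$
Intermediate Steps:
$w{\left(j,d \right)} = d$
$U{\left(n,G \right)} = \frac{-10 + n}{G + n}$
$g = 1$ ($g = \left(-8 + 7\right)^{2} = \left(-1\right)^{2} = 1$)
$g - U{\left(28,w{\left(1,0 \right)} \right)} = 1 - \frac{-10 + 28}{0 + 28} = 1 - \frac{1}{28} \cdot 18 = 1 - \frac{9}{14} = \frac{5}{14}$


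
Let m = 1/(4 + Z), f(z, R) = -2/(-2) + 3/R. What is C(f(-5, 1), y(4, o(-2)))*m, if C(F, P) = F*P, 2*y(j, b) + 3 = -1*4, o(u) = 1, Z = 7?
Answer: -14/11 ≈ -1.2727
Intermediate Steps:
y(j, b) = -7/2 (y(j, b) = -3/2 + (-1*4)/2 = -3/2 + (1/2)*(-4) = -3/2 - 2 = -7/2)
f(z, R) = 1 + 3/R (f(z, R) = -2*(-1/2) + 3/R = 1 + 3/R)
m = 1/11 (m = 1/(4 + 7) = 1/11 ≈ 0.090909)
C(f(-5, 1), y(4, o(-2)))*m = (((3 + 1)/1)*(-7/2))*(1/11) = ((1*4)*(-7/2))*(1/11) = (4*(-7/2))*(1/11) = -14*1/11 = -14/11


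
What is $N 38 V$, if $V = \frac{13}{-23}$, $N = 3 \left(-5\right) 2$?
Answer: $\frac{14820}{23} \approx 644.35$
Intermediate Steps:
$N = -30$ ($N = \left(-15\right) 2 = -30$)
$V = - \frac{13}{23}$ ($V = 13 \left(- \frac{1}{23}\right) = - \frac{13}{23} \approx -0.56522$)
$N 38 V = \left(-30\right) 38 \left(- \frac{13}{23}\right) = \left(-1140\right) \left(- \frac{13}{23}\right) = \frac{14820}{23}$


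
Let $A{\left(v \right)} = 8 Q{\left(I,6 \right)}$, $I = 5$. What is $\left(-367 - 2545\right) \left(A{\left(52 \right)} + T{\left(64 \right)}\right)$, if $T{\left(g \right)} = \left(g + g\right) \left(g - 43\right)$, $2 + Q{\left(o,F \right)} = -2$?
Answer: $-7734272$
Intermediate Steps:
$Q{\left(o,F \right)} = -4$ ($Q{\left(o,F \right)} = -2 - 2 = -4$)
$A{\left(v \right)} = -32$ ($A{\left(v \right)} = 8 \left(-4\right) = -32$)
$T{\left(g \right)} = 2 g \left(-43 + g\right)$
$\left(-367 - 2545\right) \left(A{\left(52 \right)} + T{\left(64 \right)}\right) = \left(-367 - 2545\right) \left(-32 + 2 \cdot 64 \left(-43 + 64\right)\right) = - 2912 \left(-32 + 2 \cdot 64 \cdot 21\right) = - 2912 \left(-32 + 2688\right) = \left(-2912\right) 2656 = -7734272$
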